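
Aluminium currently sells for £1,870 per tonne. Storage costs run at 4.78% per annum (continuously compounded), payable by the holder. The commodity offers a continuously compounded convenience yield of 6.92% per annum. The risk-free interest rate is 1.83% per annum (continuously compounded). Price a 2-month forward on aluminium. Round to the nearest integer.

£1,869 per tonne

Net carry = r + u − y = 0.0183 + 0.0478 − 0.0692 = -0.0031
F = S·e^((r+u−y)T) = 1870 · e^(-0.0031 × 2/12) = 1870 · e^-0.000517
= 1870 × 0.999483 = £1,869 per tonne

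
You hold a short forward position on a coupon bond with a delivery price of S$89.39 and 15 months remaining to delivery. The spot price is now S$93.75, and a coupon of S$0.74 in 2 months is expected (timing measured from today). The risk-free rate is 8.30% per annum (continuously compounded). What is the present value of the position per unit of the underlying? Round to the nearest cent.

-S$12.44

PV(remaining coupons) I = 0.74·e^(−0.0830·2/12) = 0.7298
Current forward F = (S − I)·e^(rT) = (93.75 − 0.7298)·e^(0.0830·15/12) = 93.0202 × 1.109323 = 103.1894
Value (long) = (F − K)·e^(−rT) = (103.1894 − 89.39) × 0.901451 = 12.4395
Short position value = −(long value) = -S$12.44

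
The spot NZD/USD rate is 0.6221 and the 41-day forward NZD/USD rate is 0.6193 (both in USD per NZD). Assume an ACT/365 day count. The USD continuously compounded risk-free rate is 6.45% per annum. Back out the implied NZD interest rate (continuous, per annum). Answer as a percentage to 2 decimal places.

10.47%

F = S·e^((r_USD − r_NZD)T) ⇒ r_NZD = r_USD − ln(F/S)/T
ln(0.6193/0.6221) = -0.004511; /(41/365) = -0.040159
r_NZD = 0.0645 + 0.040159 = 0.104659
r_NZD = 10.47%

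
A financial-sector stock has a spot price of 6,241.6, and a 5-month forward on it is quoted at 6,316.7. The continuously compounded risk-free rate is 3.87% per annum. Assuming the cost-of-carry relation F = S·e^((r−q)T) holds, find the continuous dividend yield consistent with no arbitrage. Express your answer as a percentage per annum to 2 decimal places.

1.00%

From F = S·e^((r−q)T): (r − q) = ln(F/S)/T
ln(6316.7/6241.6) = ln(1.012032) = 0.011960
(r − q) = 0.011960 / (5/12) = 0.028704
q = r − ln(F/S)/T = 0.0387 − 0.028704 = 0.009996
q = 1.00%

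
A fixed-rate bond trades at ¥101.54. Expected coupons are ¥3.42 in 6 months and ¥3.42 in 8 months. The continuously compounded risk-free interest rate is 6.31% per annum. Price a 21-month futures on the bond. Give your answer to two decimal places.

PV(coupons) I = 3.42·e^(−0.0631·6/12) + 3.42·e^(−0.0631·8/12)
I = 3.3138 + 3.2791 = 6.5929
F = (S − I)·e^(rT) = (101.54 − 6.5929) · e^(0.0631·21/12)
= 94.9471 · e^0.110425 = 94.9471 × 1.116753 = ¥106.03

¥106.03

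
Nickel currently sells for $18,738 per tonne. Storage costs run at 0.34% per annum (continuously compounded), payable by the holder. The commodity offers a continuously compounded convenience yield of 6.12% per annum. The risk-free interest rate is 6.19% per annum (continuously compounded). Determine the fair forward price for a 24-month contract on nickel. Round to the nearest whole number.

Net carry = r + u − y = 0.0619 + 0.0034 − 0.0612 = 0.0041
F = S·e^((r+u−y)T) = 18738 · e^(0.0041 × 24/12) = 18738 · e^0.008200
= 18738 × 1.008234 = $18,892 per tonne

$18,892 per tonne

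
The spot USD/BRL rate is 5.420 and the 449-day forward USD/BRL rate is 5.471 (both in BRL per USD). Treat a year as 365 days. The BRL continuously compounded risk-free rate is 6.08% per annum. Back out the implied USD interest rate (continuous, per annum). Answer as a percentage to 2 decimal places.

5.32%

F = S·e^((r_BRL − r_USD)T) ⇒ r_USD = r_BRL − ln(F/S)/T
ln(5.471/5.420) = 0.009366; /(449/365) = 0.007614
r_USD = 0.0608 − 0.007614 = 0.053186
r_USD = 5.32%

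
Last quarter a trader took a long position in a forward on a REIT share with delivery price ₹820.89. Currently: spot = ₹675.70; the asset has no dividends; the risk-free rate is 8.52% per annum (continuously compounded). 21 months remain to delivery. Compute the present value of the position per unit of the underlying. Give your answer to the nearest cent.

Current fair forward for the remaining 21 months: F = S·e^(r·T), r = 0.0852
F = 675.70 · e^(0.0852 × 21/12) = 675.70 × 1.160789 = 784.3451
Value of long forward = (F − K)·e^(−rT) = (784.3451 − 820.89) · e^(−0.0852·21/12)
= -36.5449 × 0.861483 = -31.48

-₹31.48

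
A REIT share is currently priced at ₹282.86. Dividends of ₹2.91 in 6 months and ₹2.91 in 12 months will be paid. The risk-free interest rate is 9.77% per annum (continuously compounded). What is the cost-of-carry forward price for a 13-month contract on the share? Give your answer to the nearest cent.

₹308.43

PV(dividends) I = 2.91·e^(−0.0977·6/12) + 2.91·e^(−0.0977·12/12)
I = 2.7713 + 2.6391 = 5.4104
F = (S − I)·e^(rT) = (282.86 − 5.4104) · e^(0.0977·13/12)
= 277.4496 · e^0.105842 = 277.4496 × 1.111646 = ₹308.43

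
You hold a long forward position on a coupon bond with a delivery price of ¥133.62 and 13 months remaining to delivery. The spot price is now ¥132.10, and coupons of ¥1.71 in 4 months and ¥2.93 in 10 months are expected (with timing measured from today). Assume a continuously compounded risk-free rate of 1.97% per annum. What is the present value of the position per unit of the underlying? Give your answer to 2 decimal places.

-¥3.28

PV(remaining coupons) I = 1.71·e^(−0.0197·4/12) + 2.93·e^(−0.0197·10/12) = 4.5811
Current forward F = (S − I)·e^(rT) = (132.10 − 4.5811)·e^(0.0197·13/12) = 127.5189 × 1.021571 = 130.2696
Value (long) = (F − K)·e^(−rT) = (130.2696 − 133.62) × 0.978884 = -3.2797
Value = -¥3.28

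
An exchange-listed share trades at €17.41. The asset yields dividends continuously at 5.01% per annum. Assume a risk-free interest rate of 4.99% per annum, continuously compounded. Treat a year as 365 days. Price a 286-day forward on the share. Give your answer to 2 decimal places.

€17.41

F = S·e^((r − q)T) = 17.41 · e^((0.0499 − 0.0501) × 286/365)
= 17.41 · e^-0.000157 = 17.41 × 0.999843
F = €17.41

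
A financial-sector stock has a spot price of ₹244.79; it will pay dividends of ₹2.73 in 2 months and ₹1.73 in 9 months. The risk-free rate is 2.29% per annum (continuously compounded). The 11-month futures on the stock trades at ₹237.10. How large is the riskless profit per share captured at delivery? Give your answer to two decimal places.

PV(dividends) I = 2.73·e^(−0.0229·2/12) + 1.73·e^(−0.0229·9/12) = 4.4201
Fair futures F* = (S − I)·e^(rT) = (244.79 − 4.4201)·e^0.020992 = 240.3699 × 1.021214 = 245.4691
Market ₹237.10 < fair 245.4691: forward underpriced → reverse cash-and-carry (short the stock, invest proceeds at r, pay the dividends, go long the forward).
Profit at T = |F_mkt − F*| = |237.10 − 245.4691| = ₹8.37 per share

₹8.37 per share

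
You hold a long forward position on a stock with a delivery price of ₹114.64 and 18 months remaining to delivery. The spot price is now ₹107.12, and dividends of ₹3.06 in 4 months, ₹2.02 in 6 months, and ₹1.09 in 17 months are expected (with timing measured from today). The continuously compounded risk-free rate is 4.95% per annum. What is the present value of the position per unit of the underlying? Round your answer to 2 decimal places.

PV(remaining dividends) I = 3.06·e^(−0.0495·4/12) + 2.02·e^(−0.0495·6/12) + 1.09·e^(−0.0495·17/12) = 5.9967
Current forward F = (S − I)·e^(rT) = (107.12 − 5.9967)·e^(0.0495·18/12) = 101.1233 × 1.077076 = 108.9175
Value (long) = (F − K)·e^(−rT) = (108.9175 − 114.64) × 0.928440 = -5.3130
Value = -₹5.31

-₹5.31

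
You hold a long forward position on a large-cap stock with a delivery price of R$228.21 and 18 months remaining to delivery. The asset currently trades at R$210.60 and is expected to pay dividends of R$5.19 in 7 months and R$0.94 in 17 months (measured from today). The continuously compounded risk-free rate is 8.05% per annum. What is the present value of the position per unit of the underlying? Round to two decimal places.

PV(remaining dividends) I = 5.19·e^(−0.0805·7/12) + 0.94·e^(−0.0805·17/12) = 5.7906
Current forward F = (S − I)·e^(rT) = (210.60 − 5.7906)·e^(0.0805·18/12) = 204.8094 × 1.128343 = 231.0953
Value (long) = (F − K)·e^(−rT) = (231.0953 − 228.21) × 0.886255 = 2.5571
Value = R$2.56

R$2.56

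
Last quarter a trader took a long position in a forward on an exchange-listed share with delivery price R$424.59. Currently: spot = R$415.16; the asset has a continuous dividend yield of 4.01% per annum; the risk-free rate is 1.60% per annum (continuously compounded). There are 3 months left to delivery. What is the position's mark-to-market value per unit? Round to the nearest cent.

-R$11.88

Current fair forward for the remaining 3 months: F = S·e^((r − q)·T), (r − q) = 0.0160 − 0.0401 = -0.0241
F = 415.16 · e^(-0.0241 × 3/12) = 415.16 × 0.993993 = 412.6661
Value of long forward = (F − K)·e^(−rT) = (412.6661 − 424.59) · e^(−0.0160·3/12)
= -11.9239 × 0.996008 = -11.88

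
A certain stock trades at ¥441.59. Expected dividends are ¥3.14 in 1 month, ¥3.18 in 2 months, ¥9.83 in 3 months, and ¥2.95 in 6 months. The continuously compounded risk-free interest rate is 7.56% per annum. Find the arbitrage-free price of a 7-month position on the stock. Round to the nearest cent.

PV(dividends) I = 3.14·e^(−0.0756·1/12) + 3.18·e^(−0.0756·2/12) + 9.83·e^(−0.0756·3/12) + 2.95·e^(−0.0756·6/12)
I = 3.1203 + 3.1402 + 9.6460 + 2.8406 = 18.7471
F = (S − I)·e^(rT) = (441.59 − 18.7471) · e^(0.0756·7/12)
= 422.8429 · e^0.044100 = 422.8429 × 1.045087 = ¥441.91

¥441.91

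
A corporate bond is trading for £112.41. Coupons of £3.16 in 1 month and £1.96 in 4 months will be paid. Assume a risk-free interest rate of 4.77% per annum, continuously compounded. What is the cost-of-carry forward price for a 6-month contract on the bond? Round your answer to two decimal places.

£109.92

PV(coupons) I = 3.16·e^(−0.0477·1/12) + 1.96·e^(−0.0477·4/12)
I = 3.1475 + 1.9291 = 5.0766
F = (S − I)·e^(rT) = (112.41 − 5.0766) · e^(0.0477·6/12)
= 107.3334 · e^0.023850 = 107.3334 × 1.024137 = £109.92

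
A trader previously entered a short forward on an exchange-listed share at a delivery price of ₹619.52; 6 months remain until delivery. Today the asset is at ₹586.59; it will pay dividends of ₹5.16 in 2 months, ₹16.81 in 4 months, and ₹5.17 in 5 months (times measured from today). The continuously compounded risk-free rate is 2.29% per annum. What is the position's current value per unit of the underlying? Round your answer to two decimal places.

₹52.82

PV(remaining dividends) I = 5.16·e^(−0.0229·2/12) + 16.81·e^(−0.0229·4/12) + 5.17·e^(−0.0229·5/12) = 26.9434
Current forward F = (S − I)·e^(rT) = (586.59 − 26.9434)·e^(0.0229·6/12) = 559.6466 × 1.011516 = 566.0915
Value (long) = (F − K)·e^(−rT) = (566.0915 − 619.52) × 0.988615 = -52.8202
Short position value = −(long value) = ₹52.82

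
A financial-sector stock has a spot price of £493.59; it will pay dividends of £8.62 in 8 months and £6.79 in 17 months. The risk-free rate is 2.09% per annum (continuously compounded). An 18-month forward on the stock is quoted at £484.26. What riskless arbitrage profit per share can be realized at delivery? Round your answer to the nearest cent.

PV(dividends) I = 8.62·e^(−0.0209·8/12) + 6.79·e^(−0.0209·17/12) = 15.0926
Fair forward F* = (S − I)·e^(rT) = (493.59 − 15.0926)·e^0.031350 = 478.4974 × 1.031847 = 493.7361
Market £484.26 < fair 493.7361: forward underpriced → reverse cash-and-carry (short the stock, invest proceeds at r, pay the dividends, go long the forward).
Profit at T = |F_mkt − F*| = |484.26 − 493.7361| = £9.48 per share

£9.48 per share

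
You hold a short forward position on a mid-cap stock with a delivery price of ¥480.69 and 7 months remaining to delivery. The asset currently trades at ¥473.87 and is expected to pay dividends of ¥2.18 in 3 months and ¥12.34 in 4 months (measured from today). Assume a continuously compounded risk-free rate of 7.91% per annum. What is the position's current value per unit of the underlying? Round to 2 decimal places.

-¥0.70

PV(remaining dividends) I = 2.18·e^(−0.0791·3/12) + 12.34·e^(−0.0791·4/12) = 14.1562
Current forward F = (S − I)·e^(rT) = (473.87 − 14.1562)·e^(0.0791·7/12) = 459.7138 × 1.047223 = 481.4229
Value (long) = (F − K)·e^(−rT) = (481.4229 − 480.69) × 0.954907 = 0.6999
Short position value = −(long value) = -¥0.70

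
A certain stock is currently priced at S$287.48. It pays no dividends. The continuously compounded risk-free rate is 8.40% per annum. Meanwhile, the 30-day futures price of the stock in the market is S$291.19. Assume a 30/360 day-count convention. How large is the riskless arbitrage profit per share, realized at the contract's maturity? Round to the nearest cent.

Fair futures: F* = S·e^(carry·T), with carry = r = 0.0840
F* = 287.48 · e^(0.0840 × 30/360) = 287.48 · e^0.007000 = 287.48 × 1.007025 = S$289.4995
Market S$291.19 > fair S$289.4995: forward overpriced → cash-and-carry (buy spot, short the forward).
At maturity, profit = |F_mkt − F*| = |291.19 − 289.4995| = S$1.69 per share

S$1.69 per share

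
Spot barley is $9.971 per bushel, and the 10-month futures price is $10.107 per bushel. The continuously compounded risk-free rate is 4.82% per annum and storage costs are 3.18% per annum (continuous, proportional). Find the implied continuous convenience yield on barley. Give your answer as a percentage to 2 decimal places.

6.37%

F = S·e^((r+u−y)T) ⇒ (r+u−y) = ln(F/S)/T
ln(10.107/9.971) = 0.013547; /T ⇒ 0.016256
y = r + u − ln(F/S)/T = 0.0482 + 0.0318 − 0.016256 = 0.063744
y = 6.37%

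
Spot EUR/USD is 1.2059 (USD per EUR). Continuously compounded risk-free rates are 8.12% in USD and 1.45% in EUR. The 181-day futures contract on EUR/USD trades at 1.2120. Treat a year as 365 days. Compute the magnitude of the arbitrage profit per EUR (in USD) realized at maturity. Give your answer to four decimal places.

Fair futures: F* = S·e^(carry·T), with carry = (r_USD − r_EUR) = 0.0812 − 0.0145 = 0.0667
F* = 1.2059 · e^(0.0667 × 181/365) = 1.2059 · e^0.033076 = 1.2059 × 1.033629 = 1.2465
Market 1.2120 < fair 1.2465: forward underpriced → reverse cash-and-carry (short spot, go long the forward).
At maturity, profit = |F_mkt − F*| = |1.2120 − 1.2465| = 0.0345 per EUR (in USD)

0.0345 per EUR (in USD)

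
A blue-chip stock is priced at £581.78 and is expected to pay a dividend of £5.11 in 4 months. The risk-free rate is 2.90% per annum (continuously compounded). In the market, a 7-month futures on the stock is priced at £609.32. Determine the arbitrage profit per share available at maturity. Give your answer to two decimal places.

PV(dividends) I = 5.11·e^(−0.0290·4/12) = 5.0608
Fair futures F* = (S − I)·e^(rT) = (581.78 − 5.0608)·e^0.016917 = 576.7192 × 1.017061 = 586.5586
Market £609.32 > fair 586.5586: forward overpriced → cash-and-carry (borrow at r, buy the stock and collect the dividends, short the forward).
Profit at T = |F_mkt − F*| = |609.32 − 586.5586| = £22.76 per share

£22.76 per share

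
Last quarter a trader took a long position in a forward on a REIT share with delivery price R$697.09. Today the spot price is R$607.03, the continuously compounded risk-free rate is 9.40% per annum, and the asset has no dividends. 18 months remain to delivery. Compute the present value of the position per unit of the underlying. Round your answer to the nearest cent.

R$1.61

Current fair forward for the remaining 18 months: F = S·e^(r·T), r = 0.0940
F = 607.03 · e^(0.0940 × 18/12) = 607.03 × 1.151425 = 698.9495
Value of long forward = (F − K)·e^(−rT) = (698.9495 − 697.09) · e^(−0.0940·18/12)
= 1.8595 × 0.868489 = 1.61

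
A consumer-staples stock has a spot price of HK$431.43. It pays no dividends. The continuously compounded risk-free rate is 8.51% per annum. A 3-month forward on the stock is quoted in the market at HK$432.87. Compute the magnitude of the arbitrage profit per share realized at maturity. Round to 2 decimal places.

Fair forward: F* = S·e^(carry·T), with carry = r = 0.0851
F* = 431.43 · e^(0.0851 × 3/12) = 431.43 · e^0.021275 = 431.43 × 1.021503 = HK$440.7070
Market HK$432.87 < fair HK$440.7070: forward underpriced → reverse cash-and-carry (short spot, go long the forward).
At maturity, profit = |F_mkt − F*| = |432.87 − 440.7070| = HK$7.84 per share

HK$7.84 per share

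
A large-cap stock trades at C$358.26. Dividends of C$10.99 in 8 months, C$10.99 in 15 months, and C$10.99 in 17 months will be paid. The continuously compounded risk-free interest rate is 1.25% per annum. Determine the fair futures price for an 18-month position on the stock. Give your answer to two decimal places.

C$331.91

PV(dividends) I = 10.99·e^(−0.0125·8/12) + 10.99·e^(−0.0125·15/12) + 10.99·e^(−0.0125·17/12)
I = 10.8988 + 10.8196 + 10.7971 = 32.5155
F = (S − I)·e^(rT) = (358.26 − 32.5155) · e^(0.0125·18/12)
= 325.7445 · e^0.018750 = 325.7445 × 1.018927 = C$331.91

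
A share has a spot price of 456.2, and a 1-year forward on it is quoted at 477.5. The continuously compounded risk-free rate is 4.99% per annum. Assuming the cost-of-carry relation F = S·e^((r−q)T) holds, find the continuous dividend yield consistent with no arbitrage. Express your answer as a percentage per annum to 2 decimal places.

0.43%

From F = S·e^((r−q)T): (r − q) = ln(F/S)/T
ln(477.5/456.2) = ln(1.046690) = 0.045633
(r − q) = 0.045633 / (1) = 0.045633
q = r − ln(F/S)/T = 0.0499 − 0.045633 = 0.004267
q = 0.43%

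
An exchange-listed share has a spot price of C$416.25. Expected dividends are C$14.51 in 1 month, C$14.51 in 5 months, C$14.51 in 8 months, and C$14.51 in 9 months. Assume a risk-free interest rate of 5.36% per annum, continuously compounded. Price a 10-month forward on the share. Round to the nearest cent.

C$376.11

PV(dividends) I = 14.51·e^(−0.0536·1/12) + 14.51·e^(−0.0536·5/12) + 14.51·e^(−0.0536·8/12) + 14.51·e^(−0.0536·9/12)
I = 14.4453 + 14.1895 + 14.0007 + 13.9383 = 56.5738
F = (S − I)·e^(rT) = (416.25 − 56.5738) · e^(0.0536·10/12)
= 359.6762 · e^0.044667 = 359.6762 × 1.045680 = C$376.11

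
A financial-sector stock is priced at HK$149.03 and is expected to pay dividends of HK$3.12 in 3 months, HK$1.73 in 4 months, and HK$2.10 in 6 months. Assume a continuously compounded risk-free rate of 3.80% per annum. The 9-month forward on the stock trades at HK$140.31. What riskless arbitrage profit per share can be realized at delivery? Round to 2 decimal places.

HK$5.97 per share

PV(dividends) I = 3.12·e^(−0.0380·3/12) + 1.73·e^(−0.0380·4/12) + 2.10·e^(−0.0380·6/12) = 6.8592
Fair forward F* = (S − I)·e^(rT) = (149.03 − 6.8592)·e^0.028500 = 142.1708 × 1.028910 = 146.2810
Market HK$140.31 < fair 146.2810: forward underpriced → reverse cash-and-carry (short the stock, invest proceeds at r, pay the dividends, go long the forward).
Profit at T = |F_mkt − F*| = |140.31 − 146.2810| = HK$5.97 per share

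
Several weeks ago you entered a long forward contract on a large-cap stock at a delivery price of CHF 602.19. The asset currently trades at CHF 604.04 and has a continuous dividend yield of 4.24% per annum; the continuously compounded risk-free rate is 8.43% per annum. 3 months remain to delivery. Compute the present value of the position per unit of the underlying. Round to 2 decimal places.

CHF 8.04

Current fair forward for the remaining 3 months: F = S·e^((r − q)·T), (r − q) = 0.0843 − 0.0424 = 0.0419
F = 604.04 · e^(0.0419 × 3/12) = 604.04 × 1.010530 = 610.4005
Value of long forward = (F − K)·e^(−rT) = (610.4005 − 602.19) · e^(−0.0843·3/12)
= 8.2105 × 0.979146 = 8.04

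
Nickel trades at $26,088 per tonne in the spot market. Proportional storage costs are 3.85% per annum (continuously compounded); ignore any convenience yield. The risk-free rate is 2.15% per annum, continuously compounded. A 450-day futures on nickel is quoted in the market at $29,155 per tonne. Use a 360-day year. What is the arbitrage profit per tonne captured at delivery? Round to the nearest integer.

Fair futures: F* = S·e^(carry·T), with carry = (r + u) = 0.0215 + 0.0385 = 0.0600
F* = 26088 · e^(0.0600 × 450/360) = 26088 · e^0.075000 = 26088 × 1.077884 = $28119.8378
Market $29155 > fair $28119.8378: forward overpriced → cash-and-carry (buy spot, short the forward).
At maturity, profit = |F_mkt − F*| = |29155 − 28119.8378| = $1035 per tonne

$1035 per tonne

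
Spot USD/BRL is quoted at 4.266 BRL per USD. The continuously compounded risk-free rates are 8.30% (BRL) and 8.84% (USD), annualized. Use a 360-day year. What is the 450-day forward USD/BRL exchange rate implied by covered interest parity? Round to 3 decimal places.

4.237

F = S·e^((r_BRL − r_USD)T) = 4.266 · e^((0.0830 − 0.0884) × 450/360)
= 4.266 · e^-0.006750 = 4.266 × 0.993273
F = 4.237 BRL per USD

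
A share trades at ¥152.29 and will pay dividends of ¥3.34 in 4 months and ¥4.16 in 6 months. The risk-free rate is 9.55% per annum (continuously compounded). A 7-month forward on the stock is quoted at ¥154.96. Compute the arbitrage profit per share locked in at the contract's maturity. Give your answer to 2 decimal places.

¥1.56 per share

PV(dividends) I = 3.34·e^(−0.0955·4/12) + 4.16·e^(−0.0955·6/12) = 7.2014
Fair forward F* = (S − I)·e^(rT) = (152.29 − 7.2014)·e^0.055708 = 145.0886 × 1.057289 = 153.4006
Market ¥154.96 > fair 153.4006: forward overpriced → cash-and-carry (borrow at r, buy the stock and collect the dividends, short the forward).
Profit at T = |F_mkt − F*| = |154.96 − 153.4006| = ¥1.56 per share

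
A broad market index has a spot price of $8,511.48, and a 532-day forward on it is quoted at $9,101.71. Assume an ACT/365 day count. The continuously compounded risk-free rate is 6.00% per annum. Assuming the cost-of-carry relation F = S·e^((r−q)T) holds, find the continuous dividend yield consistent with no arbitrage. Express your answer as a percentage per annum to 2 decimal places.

From F = S·e^((r−q)T): (r − q) = ln(F/S)/T
ln(9101.71/8511.48) = ln(1.069345) = 0.067046
(r − q) = 0.067046 / (532/365) = 0.046000
q = r − ln(F/S)/T = 0.0600 − 0.046000 = 0.014000
q = 1.40%

1.40%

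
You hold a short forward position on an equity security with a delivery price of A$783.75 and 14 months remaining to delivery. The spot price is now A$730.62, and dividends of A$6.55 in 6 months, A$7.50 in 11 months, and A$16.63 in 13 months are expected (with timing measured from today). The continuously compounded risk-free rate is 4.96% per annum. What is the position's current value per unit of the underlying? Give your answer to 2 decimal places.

PV(remaining dividends) I = 6.55·e^(−0.0496·6/12) + 7.50·e^(−0.0496·11/12) + 16.63·e^(−0.0496·13/12) = 29.3162
Current forward F = (S − I)·e^(rT) = (730.62 − 29.3162)·e^(0.0496·14/12) = 701.3038 × 1.059574 = 743.0833
Value (long) = (F − K)·e^(−rT) = (743.0833 − 783.75) × 0.943776 = -38.3803
Short position value = −(long value) = A$38.38

A$38.38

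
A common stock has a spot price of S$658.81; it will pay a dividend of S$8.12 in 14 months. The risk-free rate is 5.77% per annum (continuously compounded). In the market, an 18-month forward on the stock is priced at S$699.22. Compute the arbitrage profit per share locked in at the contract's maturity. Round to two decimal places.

S$10.87 per share

PV(dividends) I = 8.12·e^(−0.0577·14/12) = 7.5914
Fair forward F* = (S − I)·e^(rT) = (658.81 − 7.5914)·e^0.086550 = 651.2186 × 1.090406 = 710.0927
Market S$699.22 < fair 710.0927: forward underpriced → reverse cash-and-carry (short the stock, invest proceeds at r, pay the dividends, go long the forward).
Profit at T = |F_mkt − F*| = |699.22 − 710.0927| = S$10.87 per share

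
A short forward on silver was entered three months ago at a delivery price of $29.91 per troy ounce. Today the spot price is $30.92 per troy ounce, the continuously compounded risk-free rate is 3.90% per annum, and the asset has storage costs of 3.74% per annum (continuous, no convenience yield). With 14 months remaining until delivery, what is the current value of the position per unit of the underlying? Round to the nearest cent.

-$3.72 per troy ounce

Current fair forward for the remaining 14 months: F = S·e^((r + u)·T), (r + u) = 0.0390 + 0.0374 = 0.0764
F = 30.92 · e^(0.0764 × 14/12) = 30.92 × 1.093226 = 33.8025
Value of long forward = (F − K)·e^(−rT) = (33.8025 − 29.91) · e^(−0.0390·14/12)
= 3.8925 × 0.955520 = 3.72
Short position value = −(long value) = -$3.72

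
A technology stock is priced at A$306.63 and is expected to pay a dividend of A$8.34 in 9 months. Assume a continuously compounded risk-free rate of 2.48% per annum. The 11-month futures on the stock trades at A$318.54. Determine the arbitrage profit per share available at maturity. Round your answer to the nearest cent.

A$13.23 per share

PV(dividends) I = 8.34·e^(−0.0248·9/12) = 8.1863
Fair futures F* = (S − I)·e^(rT) = (306.63 − 8.1863)·e^0.022733 = 298.4437 × 1.022993 = 305.3058
Market A$318.54 > fair 305.3058: forward overpriced → cash-and-carry (borrow at r, buy the stock and collect the dividends, short the forward).
Profit at T = |F_mkt − F*| = |318.54 − 305.3058| = A$13.23 per share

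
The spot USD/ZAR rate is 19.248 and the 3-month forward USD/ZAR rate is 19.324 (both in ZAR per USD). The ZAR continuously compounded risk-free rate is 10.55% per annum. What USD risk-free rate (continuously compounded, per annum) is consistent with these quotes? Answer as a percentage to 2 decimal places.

F = S·e^((r_ZAR − r_USD)T) ⇒ r_USD = r_ZAR − ln(F/S)/T
ln(19.324/19.248) = 0.003941; /(3/12) = 0.015764
r_USD = 0.1055 − 0.015764 = 0.089736
r_USD = 8.97%

8.97%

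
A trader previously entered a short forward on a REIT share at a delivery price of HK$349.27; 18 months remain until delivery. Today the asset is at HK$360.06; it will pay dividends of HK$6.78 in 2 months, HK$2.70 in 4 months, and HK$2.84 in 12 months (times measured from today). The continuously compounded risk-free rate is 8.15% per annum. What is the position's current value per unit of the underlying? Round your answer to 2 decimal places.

PV(remaining dividends) I = 6.78·e^(−0.0815·2/12) + 2.70·e^(−0.0815·4/12) + 2.84·e^(−0.0815·12/12) = 11.9339
Current forward F = (S − I)·e^(rT) = (360.06 − 11.9339)·e^(0.0815·18/12) = 348.1261 × 1.130037 = 393.3954
Value (long) = (F − K)·e^(−rT) = (393.3954 − 349.27) × 0.884927 = 39.0478
Short position value = −(long value) = -HK$39.05

-HK$39.05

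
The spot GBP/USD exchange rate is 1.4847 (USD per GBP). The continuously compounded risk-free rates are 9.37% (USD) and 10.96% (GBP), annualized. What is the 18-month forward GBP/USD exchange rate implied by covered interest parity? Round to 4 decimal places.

1.4497

F = S·e^((r_USD − r_GBP)T) = 1.4847 · e^((0.0937 − 0.1096) × 18/12)
= 1.4847 · e^-0.023850 = 1.4847 × 0.976432
F = 1.4497 USD per GBP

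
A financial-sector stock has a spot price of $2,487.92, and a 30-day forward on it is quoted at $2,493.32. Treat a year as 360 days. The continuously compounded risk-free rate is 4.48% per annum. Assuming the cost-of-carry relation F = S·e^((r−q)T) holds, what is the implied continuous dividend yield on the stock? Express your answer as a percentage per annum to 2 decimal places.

From F = S·e^((r−q)T): (r − q) = ln(F/S)/T
ln(2493.32/2487.92) = ln(1.002170) = 0.002168
(r − q) = 0.002168 / (30/360) = 0.026016
q = r − ln(F/S)/T = 0.0448 − 0.026016 = 0.018784
q = 1.88%

1.88%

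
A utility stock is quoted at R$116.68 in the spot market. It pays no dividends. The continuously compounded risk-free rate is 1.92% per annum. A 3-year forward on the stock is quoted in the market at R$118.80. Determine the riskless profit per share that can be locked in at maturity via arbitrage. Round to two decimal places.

R$4.80 per share

Fair forward: F* = S·e^(carry·T), with carry = r = 0.0192
F* = 116.68 · e^(0.0192 × 3) = 116.68 · e^0.057600 = 116.68 × 1.059291 = R$123.5981
Market R$118.80 < fair R$123.5981: forward underpriced → reverse cash-and-carry (short spot, go long the forward).
At maturity, profit = |F_mkt − F*| = |118.80 − 123.5981| = R$4.80 per share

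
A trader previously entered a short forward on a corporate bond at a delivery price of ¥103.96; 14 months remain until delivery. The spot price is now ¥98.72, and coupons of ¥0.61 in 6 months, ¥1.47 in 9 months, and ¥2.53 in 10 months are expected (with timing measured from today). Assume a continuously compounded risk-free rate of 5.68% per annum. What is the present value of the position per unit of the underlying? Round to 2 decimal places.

PV(remaining coupons) I = 0.61·e^(−0.0568·6/12) + 1.47·e^(−0.0568·9/12) + 2.53·e^(−0.0568·10/12) = 4.4146
Current forward F = (S − I)·e^(rT) = (98.72 − 4.4146)·e^(0.0568·14/12) = 94.3054 × 1.068512 = 100.7665
Value (long) = (F − K)·e^(−rT) = (100.7665 − 103.96) × 0.935881 = -2.9887
Short position value = −(long value) = ¥2.99

¥2.99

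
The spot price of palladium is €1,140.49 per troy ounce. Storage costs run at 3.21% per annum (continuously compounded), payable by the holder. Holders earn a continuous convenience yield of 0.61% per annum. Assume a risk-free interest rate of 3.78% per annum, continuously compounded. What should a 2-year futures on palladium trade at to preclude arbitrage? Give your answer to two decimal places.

€1,295.71 per troy ounce

Net carry = r + u − y = 0.0378 + 0.0321 − 0.0061 = 0.0638
F = S·e^((r+u−y)T) = 1140.49 · e^(0.0638 × 2) = 1140.49 · e^0.12760000
= 1140.49 × 1.13609847 = €1,295.71 per troy ounce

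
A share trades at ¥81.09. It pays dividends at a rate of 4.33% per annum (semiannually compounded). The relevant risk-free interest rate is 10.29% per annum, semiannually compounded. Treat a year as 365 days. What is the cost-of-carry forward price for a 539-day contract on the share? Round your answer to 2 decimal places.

¥88.28

F = S · (1+r/2)^(2T) / (1+q/2)^(2T)
= 81.09 × 1.159714 / 1.065303 = 81.09 × 1.088624
F = ¥88.28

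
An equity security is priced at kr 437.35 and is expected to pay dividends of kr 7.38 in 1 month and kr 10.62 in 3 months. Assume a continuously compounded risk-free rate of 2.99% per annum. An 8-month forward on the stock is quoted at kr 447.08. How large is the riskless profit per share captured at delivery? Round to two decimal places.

kr 19.19 per share

PV(dividends) I = 7.38·e^(−0.0299·1/12) + 10.62·e^(−0.0299·3/12) = 17.9025
Fair forward F* = (S − I)·e^(rT) = (437.35 − 17.9025)·e^0.019933 = 419.4475 × 1.020133 = 427.8922
Market kr 447.08 > fair 427.8922: forward overpriced → cash-and-carry (borrow at r, buy the stock and collect the dividends, short the forward).
Profit at T = |F_mkt − F*| = |447.08 − 427.8922| = kr 19.19 per share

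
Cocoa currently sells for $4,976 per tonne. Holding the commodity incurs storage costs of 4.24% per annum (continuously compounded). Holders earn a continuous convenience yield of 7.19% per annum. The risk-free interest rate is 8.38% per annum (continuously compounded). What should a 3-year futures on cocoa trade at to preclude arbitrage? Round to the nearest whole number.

Net carry = r + u − y = 0.0838 + 0.0424 − 0.0719 = 0.0543
F = S·e^((r+u−y)T) = 4976 · e^(0.0543 × 3) = 4976 · e^0.162900
= 4976 × 1.176919 = $5,856 per tonne

$5,856 per tonne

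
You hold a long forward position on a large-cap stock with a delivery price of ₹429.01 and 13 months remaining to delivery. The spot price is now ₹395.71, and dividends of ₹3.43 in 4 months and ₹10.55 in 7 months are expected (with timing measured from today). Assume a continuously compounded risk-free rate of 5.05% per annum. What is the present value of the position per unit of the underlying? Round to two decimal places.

-₹24.08

PV(remaining dividends) I = 3.43·e^(−0.0505·4/12) + 10.55·e^(−0.0505·7/12) = 13.6165
Current forward F = (S − I)·e^(rT) = (395.71 − 13.6165)·e^(0.0505·13/12) = 382.0935 × 1.056233 = 403.5798
Value (long) = (F − K)·e^(−rT) = (403.5798 − 429.01) × 0.946761 = -24.0763
Value = -₹24.08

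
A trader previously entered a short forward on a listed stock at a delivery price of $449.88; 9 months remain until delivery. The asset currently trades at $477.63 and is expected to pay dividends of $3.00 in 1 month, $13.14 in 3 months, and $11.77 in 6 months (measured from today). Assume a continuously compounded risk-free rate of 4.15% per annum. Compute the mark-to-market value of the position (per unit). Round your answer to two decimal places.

-$14.01

PV(remaining dividends) I = 3.00·e^(−0.0415·1/12) + 13.14·e^(−0.0415·3/12) + 11.77·e^(−0.0415·6/12) = 27.5223
Current forward F = (S − I)·e^(rT) = (477.63 − 27.5223)·e^(0.0415·9/12) = 450.1077 × 1.031614 = 464.3374
Value (long) = (F − K)·e^(−rT) = (464.3374 − 449.88) × 0.969354 = 14.0143
Short position value = −(long value) = -$14.01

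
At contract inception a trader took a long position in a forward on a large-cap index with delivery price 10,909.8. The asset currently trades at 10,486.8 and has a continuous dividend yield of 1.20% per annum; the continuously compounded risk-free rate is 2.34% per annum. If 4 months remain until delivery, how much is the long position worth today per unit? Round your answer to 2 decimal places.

Current fair forward for the remaining 4 months: F = S·e^((r − q)·T), (r − q) = 0.0234 − 0.0120 = 0.0114
F = 10486.8 · e^(0.0114 × 4/12) = 10486.8 × 1.00380723 = 10526.7257
Value of long forward = (F − K)·e^(−rT) = (10526.7257 − 10909.8) · e^(−0.0234·4/12)
= -383.0743 × 0.99223034 = -380.10

-380.10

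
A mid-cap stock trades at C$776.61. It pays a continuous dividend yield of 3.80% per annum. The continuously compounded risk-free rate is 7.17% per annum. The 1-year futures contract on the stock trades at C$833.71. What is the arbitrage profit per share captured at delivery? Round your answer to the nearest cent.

Fair futures: F* = S·e^(carry·T), with carry = (r − q) = 0.0717 − 0.0380 = 0.0337
F* = 776.61 · e^(0.0337 × 1) = 776.61 · e^0.033700 = 776.61 × 1.034274 = C$803.2275
Market C$833.71 > fair C$803.2275: forward overpriced → cash-and-carry (buy spot, short the forward).
At maturity, profit = |F_mkt − F*| = |833.71 − 803.2275| = C$30.48 per share

C$30.48 per share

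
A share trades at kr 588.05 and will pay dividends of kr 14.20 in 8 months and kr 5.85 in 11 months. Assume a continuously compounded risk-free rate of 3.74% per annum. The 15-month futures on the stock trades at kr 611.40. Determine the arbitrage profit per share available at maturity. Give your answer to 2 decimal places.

kr 15.64 per share

PV(dividends) I = 14.20·e^(−0.0374·8/12) + 5.85·e^(−0.0374·11/12) = 19.5032
Fair futures F* = (S − I)·e^(rT) = (588.05 − 19.5032)·e^0.046750 = 568.5468 × 1.047860 = 595.7574
Market kr 611.40 > fair 595.7574: forward overpriced → cash-and-carry (borrow at r, buy the stock and collect the dividends, short the forward).
Profit at T = |F_mkt − F*| = |611.40 − 595.7574| = kr 15.64 per share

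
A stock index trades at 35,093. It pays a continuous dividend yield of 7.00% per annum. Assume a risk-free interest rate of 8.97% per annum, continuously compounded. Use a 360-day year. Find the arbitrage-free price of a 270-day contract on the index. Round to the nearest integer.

35,615

F = S·e^((r − q)T) = 35093 · e^((0.0897 − 0.0700) × 270/360)
= 35093 · e^0.014775 = 35093 × 1.014885
F = 35,615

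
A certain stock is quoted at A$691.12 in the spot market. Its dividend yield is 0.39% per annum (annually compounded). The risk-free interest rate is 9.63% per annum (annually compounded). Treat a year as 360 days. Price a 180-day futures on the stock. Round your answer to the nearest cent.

A$722.23

F = S · (1+r)^T / (1+q)^T
= 691.12 × 1.047043 / 1.001948 = 691.12 × 1.045007
F = A$722.23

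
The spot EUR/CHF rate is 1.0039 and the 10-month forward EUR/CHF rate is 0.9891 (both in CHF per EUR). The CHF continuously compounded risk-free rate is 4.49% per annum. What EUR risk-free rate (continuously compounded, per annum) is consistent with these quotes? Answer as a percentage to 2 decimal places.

6.27%

F = S·e^((r_CHF − r_EUR)T) ⇒ r_EUR = r_CHF − ln(F/S)/T
ln(0.9891/1.0039) = -0.014852; /(10/12) = -0.017822
r_EUR = 0.0449 + 0.017822 = 0.062722
r_EUR = 6.27%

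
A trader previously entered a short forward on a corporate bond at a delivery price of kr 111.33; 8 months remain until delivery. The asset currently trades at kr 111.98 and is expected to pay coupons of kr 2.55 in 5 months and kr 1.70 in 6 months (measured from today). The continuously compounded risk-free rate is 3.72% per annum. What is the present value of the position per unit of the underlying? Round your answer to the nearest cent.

kr 0.80

PV(remaining coupons) I = 2.55·e^(−0.0372·5/12) + 1.70·e^(−0.0372·6/12) = 4.1795
Current forward F = (S − I)·e^(rT) = (111.98 − 4.1795)·e^(0.0372·8/12) = 107.8005 × 1.025110 = 110.5074
Value (long) = (F − K)·e^(−rT) = (110.5074 − 111.33) × 0.975505 = -0.8025
Short position value = −(long value) = kr 0.80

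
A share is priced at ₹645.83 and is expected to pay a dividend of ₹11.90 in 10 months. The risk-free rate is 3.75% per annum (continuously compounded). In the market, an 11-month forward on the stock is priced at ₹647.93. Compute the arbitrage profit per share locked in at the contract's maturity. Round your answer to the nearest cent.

₹8.55 per share

PV(dividends) I = 11.90·e^(−0.0375·10/12) = 11.5339
Fair forward F* = (S − I)·e^(rT) = (645.83 − 11.5339)·e^0.034375 = 634.2961 × 1.034973 = 656.4793
Market ₹647.93 < fair 656.4793: forward underpriced → reverse cash-and-carry (short the stock, invest proceeds at r, pay the dividends, go long the forward).
Profit at T = |F_mkt − F*| = |647.93 − 656.4793| = ₹8.55 per share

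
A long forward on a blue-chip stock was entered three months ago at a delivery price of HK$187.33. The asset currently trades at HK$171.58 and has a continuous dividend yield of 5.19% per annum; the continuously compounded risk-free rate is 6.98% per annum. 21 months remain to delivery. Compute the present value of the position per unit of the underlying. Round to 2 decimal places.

-HK$9.11

Current fair forward for the remaining 21 months: F = S·e^((r − q)·T), (r − q) = 0.0698 − 0.0519 = 0.0179
F = 171.58 · e^(0.0179 × 21/12) = 171.58 × 1.031821 = 177.0398
Value of long forward = (F − K)·e^(−rT) = (177.0398 − 187.33) · e^(−0.0698·21/12)
= -10.2902 × 0.885016 = -9.11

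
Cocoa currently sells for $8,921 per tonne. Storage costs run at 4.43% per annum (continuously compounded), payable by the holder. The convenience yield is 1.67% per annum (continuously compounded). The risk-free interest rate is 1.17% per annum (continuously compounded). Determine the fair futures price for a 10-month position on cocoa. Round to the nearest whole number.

$9,218 per tonne

Net carry = r + u − y = 0.0117 + 0.0443 − 0.0167 = 0.0393
F = S·e^((r+u−y)T) = 8921 · e^(0.0393 × 10/12) = 8921 · e^0.032750
= 8921 × 1.033292 = $9,218 per tonne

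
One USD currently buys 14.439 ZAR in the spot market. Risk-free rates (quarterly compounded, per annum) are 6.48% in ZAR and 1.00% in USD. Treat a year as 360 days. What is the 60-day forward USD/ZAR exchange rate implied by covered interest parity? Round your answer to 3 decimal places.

14.570

By covered interest parity, F = S · (1+r_ZAR/4)^(4T) / (1+r_USD/4)^(4T)
= 14.439 × 1.010771 / 1.001666 = 14.439 × 1.009090
F = 14.570 ZAR per USD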